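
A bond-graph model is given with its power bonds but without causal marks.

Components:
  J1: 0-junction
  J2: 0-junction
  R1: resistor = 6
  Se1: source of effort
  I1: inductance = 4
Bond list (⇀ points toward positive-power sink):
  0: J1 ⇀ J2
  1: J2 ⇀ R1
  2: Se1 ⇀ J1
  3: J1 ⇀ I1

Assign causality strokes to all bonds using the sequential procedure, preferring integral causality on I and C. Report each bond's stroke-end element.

b2 →J1  (Se1: effort source, stroke at far end)
b0 →J2  (J1 effort already set via bond 2)
b3 →I1  (J1 effort already set via bond 2)
b1 →R1  (J2 effort already set via bond 0)

#0 stroke→J2
#1 stroke→R1
#2 stroke→J1
#3 stroke→I1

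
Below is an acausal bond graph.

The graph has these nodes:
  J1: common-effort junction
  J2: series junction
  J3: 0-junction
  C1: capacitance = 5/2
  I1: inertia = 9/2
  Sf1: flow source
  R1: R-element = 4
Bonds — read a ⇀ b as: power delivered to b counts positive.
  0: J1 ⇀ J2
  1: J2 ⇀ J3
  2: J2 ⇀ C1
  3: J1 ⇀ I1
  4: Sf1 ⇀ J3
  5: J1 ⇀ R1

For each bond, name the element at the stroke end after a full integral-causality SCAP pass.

b4 |Sf1  (Sf1 (Sf) sets flow on bond)
b1 |J3  (J3 needs exactly one e-in)
b0 |J2  (1-jn J2 has f-setter on 1)
b2 |J2  (1-jn J2 has f-setter on 1)
b3 |I1  (I1: I, integral causality)
b5 |J1  (closing 0-jn rule on J1)

#0 stroke→J2
#1 stroke→J3
#2 stroke→J2
#3 stroke→I1
#4 stroke→Sf1
#5 stroke→J1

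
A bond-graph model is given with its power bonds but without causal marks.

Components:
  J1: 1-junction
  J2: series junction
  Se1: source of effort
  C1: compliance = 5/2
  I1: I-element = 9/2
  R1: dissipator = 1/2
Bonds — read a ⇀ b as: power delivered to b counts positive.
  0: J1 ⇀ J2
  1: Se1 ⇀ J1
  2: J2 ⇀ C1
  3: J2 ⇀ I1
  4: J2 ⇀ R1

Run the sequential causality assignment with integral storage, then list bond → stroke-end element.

β0 stroke at J2
β1 stroke at J1
β2 stroke at J2
β3 stroke at I1
β4 stroke at J2

b1 stroke at J1  (Se1 (Se) sets effort on bond)
b0 stroke at J2  (J1 needs exactly one f-in)
b2 stroke at J2  (C1: C, integral causality)
b3 stroke at I1  (prefer integral on I1)
b4 stroke at J2  (1-jn J2 has f-setter on 3)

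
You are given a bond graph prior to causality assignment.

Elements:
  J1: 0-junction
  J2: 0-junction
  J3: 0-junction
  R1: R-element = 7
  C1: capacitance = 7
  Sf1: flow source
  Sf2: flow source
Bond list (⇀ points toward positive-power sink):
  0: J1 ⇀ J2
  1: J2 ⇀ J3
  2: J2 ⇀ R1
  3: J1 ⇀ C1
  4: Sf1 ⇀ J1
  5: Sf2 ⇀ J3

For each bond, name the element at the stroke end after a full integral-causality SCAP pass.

#0 →J2
#1 →J3
#2 →R1
#3 →J1
#4 →Sf1
#5 →Sf2

#4 stroke→Sf1  (Sf1 fixes flow; stroke at Sf1)
#5 stroke→Sf2  (Sf2: flow source, stroke at near end)
#1 stroke→J3  (J3: last free bond brings effort in)
#3 stroke→J1  (C1: C, integral causality)
#0 stroke→J2  (common-e at J1 fixed by 3)
#2 stroke→R1  (J2: bond 0 brought effort, rest push out)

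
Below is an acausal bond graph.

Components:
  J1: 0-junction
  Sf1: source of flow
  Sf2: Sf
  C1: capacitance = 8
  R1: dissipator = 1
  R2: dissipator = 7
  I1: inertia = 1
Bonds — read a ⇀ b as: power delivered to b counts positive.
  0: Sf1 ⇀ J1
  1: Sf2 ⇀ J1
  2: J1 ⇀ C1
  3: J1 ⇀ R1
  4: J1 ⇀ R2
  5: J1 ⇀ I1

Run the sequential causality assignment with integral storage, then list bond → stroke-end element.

β0 stroke→Sf1  (Sf1 (Sf) sets flow on bond)
β1 stroke→Sf2  (Sf2 fixes flow; stroke at Sf2)
β2 stroke→J1  (C1 integral (e out))
β3 stroke→R1  (J1: bond 2 brought effort, rest push out)
β4 stroke→R2  (J1: bond 2 brought effort, rest push out)
β5 stroke→I1  (common-e at J1 fixed by 2)

b0 stroke→Sf1
b1 stroke→Sf2
b2 stroke→J1
b3 stroke→R1
b4 stroke→R2
b5 stroke→I1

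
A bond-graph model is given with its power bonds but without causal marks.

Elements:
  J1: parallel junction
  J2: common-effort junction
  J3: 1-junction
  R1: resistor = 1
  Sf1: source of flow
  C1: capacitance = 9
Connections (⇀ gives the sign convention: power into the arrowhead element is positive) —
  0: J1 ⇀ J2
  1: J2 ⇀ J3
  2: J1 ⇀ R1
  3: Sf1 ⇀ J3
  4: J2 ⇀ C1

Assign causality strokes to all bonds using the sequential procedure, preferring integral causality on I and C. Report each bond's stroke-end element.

β3 |Sf1  (source Sf1 imposes f)
β1 |J3  (common-f at J3 fixed by 3)
β4 |J2  (C1: C, integral causality)
β0 |J1  (J2 effort already set via bond 4)
β2 |R1  (J1: bond 0 brought effort, rest push out)

b0 stroke→J1
b1 stroke→J3
b2 stroke→R1
b3 stroke→Sf1
b4 stroke→J2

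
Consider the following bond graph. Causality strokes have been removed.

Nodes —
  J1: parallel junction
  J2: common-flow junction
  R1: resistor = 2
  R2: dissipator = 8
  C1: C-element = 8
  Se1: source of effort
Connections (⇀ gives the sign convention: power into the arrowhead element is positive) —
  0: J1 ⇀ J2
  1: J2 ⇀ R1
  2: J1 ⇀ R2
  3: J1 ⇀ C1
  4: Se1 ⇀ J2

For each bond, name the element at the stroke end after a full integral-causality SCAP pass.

bond 4 stroke at J2  (source Se1 imposes e)
bond 3 stroke at J1  (C1: C, integral causality)
bond 0 stroke at J2  (J1 effort already set via bond 3)
bond 2 stroke at R2  (0-jn J1 has e-setter on 3)
bond 1 stroke at R1  (only one flow-in slot at J2)

#0 stroke at J2
#1 stroke at R1
#2 stroke at R2
#3 stroke at J1
#4 stroke at J2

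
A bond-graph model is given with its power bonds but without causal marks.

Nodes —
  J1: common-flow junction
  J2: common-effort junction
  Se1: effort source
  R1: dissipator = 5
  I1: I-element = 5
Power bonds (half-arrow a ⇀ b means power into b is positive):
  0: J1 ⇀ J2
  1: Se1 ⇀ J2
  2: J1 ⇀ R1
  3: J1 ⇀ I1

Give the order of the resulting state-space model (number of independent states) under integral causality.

bond 1 stroke at J2  (source Se1 imposes e)
bond 0 stroke at J1  (common-e at J2 fixed by 1)
bond 3 stroke at I1  (prefer integral on I1)
bond 2 stroke at J1  (J1: bond 3 brought flow, rest push out)

1  (I1 all integral)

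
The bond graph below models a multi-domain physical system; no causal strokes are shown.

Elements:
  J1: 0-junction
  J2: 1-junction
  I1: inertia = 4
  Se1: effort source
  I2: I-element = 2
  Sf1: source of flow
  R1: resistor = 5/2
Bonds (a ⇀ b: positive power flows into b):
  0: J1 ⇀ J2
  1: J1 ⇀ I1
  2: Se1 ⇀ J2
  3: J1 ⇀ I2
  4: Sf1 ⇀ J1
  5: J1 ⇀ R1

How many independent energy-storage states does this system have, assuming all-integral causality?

2  (I1, I2 all integral)

#2 stroke→J2  (Se1 (Se) sets effort on bond)
#4 stroke→Sf1  (Sf1: flow source, stroke at near end)
#0 stroke→J1  (only one flow-in slot at J2)
#1 stroke→I1  (J1: bond 0 brought effort, rest push out)
#3 stroke→I2  (J1: bond 0 brought effort, rest push out)
#5 stroke→R1  (J1 effort already set via bond 0)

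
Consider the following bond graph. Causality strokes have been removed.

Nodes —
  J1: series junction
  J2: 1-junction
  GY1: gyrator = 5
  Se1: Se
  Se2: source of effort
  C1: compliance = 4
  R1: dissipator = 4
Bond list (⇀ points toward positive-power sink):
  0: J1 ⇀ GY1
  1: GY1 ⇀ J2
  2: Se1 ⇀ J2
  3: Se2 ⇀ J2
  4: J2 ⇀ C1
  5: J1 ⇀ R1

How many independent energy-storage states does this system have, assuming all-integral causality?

1  (C1 all integral)

b2 →J2  (Se1 fixes effort; stroke away)
b3 →J2  (Se2 (Se) sets effort on bond)
b4 →J2  (C1 integral (e out))
b1 →GY1  (closing 1-jn rule on J2)
b0 →GY1  (through GY1, causality inverts; strokes same side of GY1)
b5 →J1  (J1: bond 0 brought flow, rest push out)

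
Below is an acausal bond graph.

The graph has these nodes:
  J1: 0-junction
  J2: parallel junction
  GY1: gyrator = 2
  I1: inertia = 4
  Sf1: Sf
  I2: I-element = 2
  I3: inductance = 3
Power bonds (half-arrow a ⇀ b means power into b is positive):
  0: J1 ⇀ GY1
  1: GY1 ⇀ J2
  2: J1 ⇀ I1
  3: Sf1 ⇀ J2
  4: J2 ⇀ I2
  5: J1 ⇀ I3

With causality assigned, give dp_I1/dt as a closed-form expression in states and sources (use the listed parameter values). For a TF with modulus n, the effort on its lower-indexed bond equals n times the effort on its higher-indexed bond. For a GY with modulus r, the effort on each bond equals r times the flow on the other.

#3 stroke at Sf1  (Sf1 fixes flow; stroke at Sf1)
#2 stroke at I1  (prefer integral on I1)
#4 stroke at I2  (I2: I, integral causality)
#1 stroke at J2  (J2: last free bond brings effort in)
#0 stroke at J1  (GY1: gyrator matches bond 1)
#5 stroke at I3  (J1 effort already set via bond 0)

dp_I1/dt = -2*F_Sf1 + p_I2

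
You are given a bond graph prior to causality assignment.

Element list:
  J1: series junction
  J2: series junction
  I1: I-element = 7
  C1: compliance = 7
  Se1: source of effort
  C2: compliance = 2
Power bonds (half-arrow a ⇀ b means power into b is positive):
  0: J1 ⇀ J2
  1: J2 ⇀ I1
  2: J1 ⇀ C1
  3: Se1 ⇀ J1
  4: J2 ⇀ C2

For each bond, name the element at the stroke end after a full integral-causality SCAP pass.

bond 0 stroke→J2
bond 1 stroke→I1
bond 2 stroke→J1
bond 3 stroke→J1
bond 4 stroke→J2

#3 stroke at J1  (source Se1 imposes e)
#1 stroke at I1  (prefer integral on I1)
#0 stroke at J2  (common-f at J2 fixed by 1)
#4 stroke at J2  (1-jn J2 has f-setter on 1)
#2 stroke at J1  (J1: bond 0 brought flow, rest push out)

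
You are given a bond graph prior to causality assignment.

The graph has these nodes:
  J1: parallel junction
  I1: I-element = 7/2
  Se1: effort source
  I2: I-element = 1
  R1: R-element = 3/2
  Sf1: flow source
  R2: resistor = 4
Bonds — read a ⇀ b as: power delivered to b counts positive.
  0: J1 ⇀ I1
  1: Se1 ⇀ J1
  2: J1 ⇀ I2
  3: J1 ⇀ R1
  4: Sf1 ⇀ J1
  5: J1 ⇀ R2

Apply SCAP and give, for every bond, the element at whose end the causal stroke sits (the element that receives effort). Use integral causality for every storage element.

β1 stroke at J1  (Se1 fixes effort; stroke away)
β4 stroke at Sf1  (source Sf1 imposes f)
β0 stroke at I1  (0-jn J1 has e-setter on 1)
β2 stroke at I2  (0-jn J1 has e-setter on 1)
β3 stroke at R1  (common-e at J1 fixed by 1)
β5 stroke at R2  (J1: bond 1 brought effort, rest push out)

b0 stroke at I1
b1 stroke at J1
b2 stroke at I2
b3 stroke at R1
b4 stroke at Sf1
b5 stroke at R2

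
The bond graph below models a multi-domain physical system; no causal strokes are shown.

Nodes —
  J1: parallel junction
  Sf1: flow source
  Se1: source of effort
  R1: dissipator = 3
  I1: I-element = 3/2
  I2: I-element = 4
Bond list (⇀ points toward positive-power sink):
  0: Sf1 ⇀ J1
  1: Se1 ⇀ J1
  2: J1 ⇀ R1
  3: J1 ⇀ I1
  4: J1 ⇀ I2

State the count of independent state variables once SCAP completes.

β0 →Sf1  (Sf1 fixes flow; stroke at Sf1)
β1 →J1  (Se1 (Se) sets effort on bond)
β2 →R1  (J1: bond 1 brought effort, rest push out)
β3 →I1  (common-e at J1 fixed by 1)
β4 →I2  (J1 effort already set via bond 1)

2  (I1, I2 all integral)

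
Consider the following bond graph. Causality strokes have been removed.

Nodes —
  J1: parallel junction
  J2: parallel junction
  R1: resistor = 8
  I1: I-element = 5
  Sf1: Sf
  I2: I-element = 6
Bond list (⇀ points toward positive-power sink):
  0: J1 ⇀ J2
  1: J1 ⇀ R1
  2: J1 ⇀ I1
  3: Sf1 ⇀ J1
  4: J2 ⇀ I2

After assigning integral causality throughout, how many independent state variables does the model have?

bond 3 →Sf1  (Sf1 fixes flow; stroke at Sf1)
bond 2 →I1  (prefer integral on I1)
bond 4 →I2  (I2 outputs flow p/I2)
bond 0 →J2  (J2 needs exactly one e-in)
bond 1 →J1  (only one effort-in slot at J1)

2  (I1, I2 all integral)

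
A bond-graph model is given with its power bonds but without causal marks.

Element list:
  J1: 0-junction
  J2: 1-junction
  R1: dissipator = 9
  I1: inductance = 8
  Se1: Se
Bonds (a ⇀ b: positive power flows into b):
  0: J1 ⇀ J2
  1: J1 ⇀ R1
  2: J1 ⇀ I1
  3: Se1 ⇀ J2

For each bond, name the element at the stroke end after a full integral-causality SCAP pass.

b3 →J2  (Se1: effort source, stroke at far end)
b0 →J1  (J2 needs exactly one f-in)
b1 →R1  (common-e at J1 fixed by 0)
b2 →I1  (common-e at J1 fixed by 0)

b0 stroke→J1
b1 stroke→R1
b2 stroke→I1
b3 stroke→J2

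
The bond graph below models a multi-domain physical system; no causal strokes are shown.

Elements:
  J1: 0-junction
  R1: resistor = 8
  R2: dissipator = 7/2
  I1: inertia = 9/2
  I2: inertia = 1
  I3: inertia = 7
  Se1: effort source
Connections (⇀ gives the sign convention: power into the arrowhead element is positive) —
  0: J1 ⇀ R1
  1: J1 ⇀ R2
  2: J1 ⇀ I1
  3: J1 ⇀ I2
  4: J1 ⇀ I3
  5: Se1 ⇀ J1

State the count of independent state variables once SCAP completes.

β5 →J1  (source Se1 imposes e)
β0 →R1  (J1: bond 5 brought effort, rest push out)
β1 →R2  (common-e at J1 fixed by 5)
β2 →I1  (J1: bond 5 brought effort, rest push out)
β3 →I2  (common-e at J1 fixed by 5)
β4 →I3  (common-e at J1 fixed by 5)

3  (I1, I2, I3 all integral)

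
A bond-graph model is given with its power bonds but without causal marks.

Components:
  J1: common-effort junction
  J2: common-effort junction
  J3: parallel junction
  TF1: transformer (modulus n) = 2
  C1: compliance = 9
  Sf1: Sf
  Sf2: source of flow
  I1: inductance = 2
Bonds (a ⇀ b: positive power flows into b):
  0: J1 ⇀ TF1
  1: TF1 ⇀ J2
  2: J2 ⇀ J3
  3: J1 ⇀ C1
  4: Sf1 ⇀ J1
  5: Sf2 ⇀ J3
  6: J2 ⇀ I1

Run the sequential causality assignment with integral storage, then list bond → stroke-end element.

β0 |TF1
β1 |J2
β2 |J3
β3 |J1
β4 |Sf1
β5 |Sf2
β6 |I1

#4 →Sf1  (Sf1 (Sf) sets flow on bond)
#5 →Sf2  (Sf2: flow source, stroke at near end)
#2 →J3  (J3: last free bond brings effort in)
#3 →J1  (C1 outputs effort q/C1)
#0 →TF1  (0-jn J1 has e-setter on 3)
#1 →J2  (TF TF1: opposite of bond 0)
#6 →I1  (J2 effort already set via bond 1)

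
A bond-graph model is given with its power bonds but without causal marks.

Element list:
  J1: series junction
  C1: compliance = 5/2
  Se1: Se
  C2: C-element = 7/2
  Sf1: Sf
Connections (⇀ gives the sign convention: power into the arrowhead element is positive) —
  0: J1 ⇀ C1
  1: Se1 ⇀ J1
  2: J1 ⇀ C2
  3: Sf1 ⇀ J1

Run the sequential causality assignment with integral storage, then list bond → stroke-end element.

bond 1 →J1  (Se1 fixes effort; stroke away)
bond 3 →Sf1  (Sf1 (Sf) sets flow on bond)
bond 0 →J1  (J1: bond 3 brought flow, rest push out)
bond 2 →J1  (1-jn J1 has f-setter on 3)

b0 stroke→J1
b1 stroke→J1
b2 stroke→J1
b3 stroke→Sf1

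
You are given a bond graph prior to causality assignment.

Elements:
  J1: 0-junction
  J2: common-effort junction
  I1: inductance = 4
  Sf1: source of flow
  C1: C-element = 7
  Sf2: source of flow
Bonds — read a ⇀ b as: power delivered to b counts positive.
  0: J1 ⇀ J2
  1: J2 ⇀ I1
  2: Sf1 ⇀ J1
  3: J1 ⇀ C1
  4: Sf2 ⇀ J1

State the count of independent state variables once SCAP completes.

b2 stroke at Sf1  (Sf1 fixes flow; stroke at Sf1)
b4 stroke at Sf2  (Sf2 fixes flow; stroke at Sf2)
b1 stroke at I1  (prefer integral on I1)
b0 stroke at J2  (J2: last free bond brings effort in)
b3 stroke at J1  (only one effort-in slot at J1)

2  (C1, I1 all integral)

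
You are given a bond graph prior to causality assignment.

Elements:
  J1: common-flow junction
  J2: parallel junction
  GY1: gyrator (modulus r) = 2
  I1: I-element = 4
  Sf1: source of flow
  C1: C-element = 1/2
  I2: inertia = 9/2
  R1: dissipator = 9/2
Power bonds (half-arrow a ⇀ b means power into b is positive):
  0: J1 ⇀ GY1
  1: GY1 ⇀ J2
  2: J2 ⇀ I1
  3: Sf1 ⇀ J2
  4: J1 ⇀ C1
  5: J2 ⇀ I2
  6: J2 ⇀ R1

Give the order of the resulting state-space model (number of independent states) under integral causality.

#3 stroke→Sf1  (Sf1: flow source, stroke at near end)
#2 stroke→I1  (I1 outputs flow p/I1)
#4 stroke→J1  (C1 outputs effort q/C1)
#0 stroke→GY1  (J1: last free bond brings flow in)
#1 stroke→GY1  (through GY1, causality inverts; strokes same side of GY1)
#5 stroke→I2  (prefer integral on I2)
#6 stroke→J2  (J2 needs exactly one e-in)

3  (C1, I1, I2 all integral)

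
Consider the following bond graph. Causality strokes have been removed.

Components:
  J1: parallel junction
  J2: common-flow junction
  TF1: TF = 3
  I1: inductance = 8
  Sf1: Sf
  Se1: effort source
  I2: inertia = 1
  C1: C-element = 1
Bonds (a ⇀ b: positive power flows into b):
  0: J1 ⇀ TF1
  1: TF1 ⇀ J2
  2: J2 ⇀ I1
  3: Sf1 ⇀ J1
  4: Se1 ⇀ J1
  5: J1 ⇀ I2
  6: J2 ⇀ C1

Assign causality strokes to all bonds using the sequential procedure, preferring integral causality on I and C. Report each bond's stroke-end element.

bond 0 stroke at TF1
bond 1 stroke at J2
bond 2 stroke at I1
bond 3 stroke at Sf1
bond 4 stroke at J1
bond 5 stroke at I2
bond 6 stroke at J2

β3 |Sf1  (Sf1 (Sf) sets flow on bond)
β4 |J1  (Se1 (Se) sets effort on bond)
β0 |TF1  (J1: bond 4 brought effort, rest push out)
β5 |I2  (J1 effort already set via bond 4)
β1 |J2  (TF TF1: opposite of bond 0)
β2 |I1  (prefer integral on I1)
β6 |J2  (1-jn J2 has f-setter on 2)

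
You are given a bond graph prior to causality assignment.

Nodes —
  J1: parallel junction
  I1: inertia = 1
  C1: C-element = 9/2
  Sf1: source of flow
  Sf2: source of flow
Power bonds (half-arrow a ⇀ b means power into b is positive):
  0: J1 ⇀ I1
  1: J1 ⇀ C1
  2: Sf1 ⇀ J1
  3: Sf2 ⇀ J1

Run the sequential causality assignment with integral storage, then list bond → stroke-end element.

b0 →I1
b1 →J1
b2 →Sf1
b3 →Sf2

β2 stroke at Sf1  (source Sf1 imposes f)
β3 stroke at Sf2  (Sf2: flow source, stroke at near end)
β0 stroke at I1  (I1 integral (f out))
β1 stroke at J1  (J1 needs exactly one e-in)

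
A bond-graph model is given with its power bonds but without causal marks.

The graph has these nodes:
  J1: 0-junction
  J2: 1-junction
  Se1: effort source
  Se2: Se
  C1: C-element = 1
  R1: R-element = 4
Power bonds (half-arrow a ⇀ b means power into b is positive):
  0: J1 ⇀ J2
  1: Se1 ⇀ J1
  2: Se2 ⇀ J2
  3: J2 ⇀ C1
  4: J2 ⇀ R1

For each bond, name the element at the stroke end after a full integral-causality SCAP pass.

b1 stroke at J1  (Se1: effort source, stroke at far end)
b2 stroke at J2  (source Se2 imposes e)
b0 stroke at J2  (J1 effort already set via bond 1)
b3 stroke at J2  (prefer integral on C1)
b4 stroke at R1  (only one flow-in slot at J2)

b0 stroke at J2
b1 stroke at J1
b2 stroke at J2
b3 stroke at J2
b4 stroke at R1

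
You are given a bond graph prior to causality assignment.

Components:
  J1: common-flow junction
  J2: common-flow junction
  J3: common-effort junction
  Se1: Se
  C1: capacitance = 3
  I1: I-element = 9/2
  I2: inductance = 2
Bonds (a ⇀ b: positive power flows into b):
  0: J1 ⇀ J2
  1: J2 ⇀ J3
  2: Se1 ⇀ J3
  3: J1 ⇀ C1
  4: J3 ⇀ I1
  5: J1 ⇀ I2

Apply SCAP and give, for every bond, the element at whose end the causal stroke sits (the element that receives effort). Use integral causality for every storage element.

bond 2 stroke at J3  (source Se1 imposes e)
bond 1 stroke at J2  (0-jn J3 has e-setter on 2)
bond 4 stroke at I1  (J3 effort already set via bond 2)
bond 0 stroke at J1  (J2 needs exactly one f-in)
bond 3 stroke at J1  (C1: C, integral causality)
bond 5 stroke at I2  (J1 needs exactly one f-in)

bond 0 stroke at J1
bond 1 stroke at J2
bond 2 stroke at J3
bond 3 stroke at J1
bond 4 stroke at I1
bond 5 stroke at I2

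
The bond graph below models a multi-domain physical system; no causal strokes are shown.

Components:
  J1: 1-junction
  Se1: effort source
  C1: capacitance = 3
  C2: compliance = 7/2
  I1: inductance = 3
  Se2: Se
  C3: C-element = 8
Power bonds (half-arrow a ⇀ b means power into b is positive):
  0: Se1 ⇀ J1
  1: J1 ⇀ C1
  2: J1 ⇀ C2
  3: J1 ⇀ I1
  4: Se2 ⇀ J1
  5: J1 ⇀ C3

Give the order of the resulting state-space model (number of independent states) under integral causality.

b0 |J1  (Se1 (Se) sets effort on bond)
b4 |J1  (source Se2 imposes e)
b1 |J1  (C1: C, integral causality)
b2 |J1  (prefer integral on C2)
b3 |I1  (I1 integral (f out))
b5 |J1  (J1: bond 3 brought flow, rest push out)

4  (C1, C2, C3, I1 all integral)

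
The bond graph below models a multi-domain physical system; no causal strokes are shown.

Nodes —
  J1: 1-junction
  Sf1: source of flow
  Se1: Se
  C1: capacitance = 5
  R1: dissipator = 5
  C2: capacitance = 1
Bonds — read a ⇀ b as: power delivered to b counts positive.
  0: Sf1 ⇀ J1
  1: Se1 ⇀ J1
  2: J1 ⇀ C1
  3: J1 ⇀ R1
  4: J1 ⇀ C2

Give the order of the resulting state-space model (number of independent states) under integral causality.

2  (C1, C2 all integral)

β0 |Sf1  (Sf1 (Sf) sets flow on bond)
β1 |J1  (source Se1 imposes e)
β2 |J1  (J1 flow already set via bond 0)
β3 |J1  (common-f at J1 fixed by 0)
β4 |J1  (common-f at J1 fixed by 0)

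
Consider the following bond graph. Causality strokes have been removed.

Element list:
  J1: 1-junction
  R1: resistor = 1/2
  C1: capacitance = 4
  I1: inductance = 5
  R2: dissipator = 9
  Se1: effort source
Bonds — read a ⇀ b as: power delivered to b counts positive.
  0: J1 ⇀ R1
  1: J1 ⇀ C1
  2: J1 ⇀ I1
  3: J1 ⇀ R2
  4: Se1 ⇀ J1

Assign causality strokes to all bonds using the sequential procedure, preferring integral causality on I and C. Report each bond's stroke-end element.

β4 stroke→J1  (source Se1 imposes e)
β1 stroke→J1  (C1 integral (e out))
β2 stroke→I1  (I1: I, integral causality)
β0 stroke→J1  (J1 flow already set via bond 2)
β3 stroke→J1  (J1: bond 2 brought flow, rest push out)

β0 →J1
β1 →J1
β2 →I1
β3 →J1
β4 →J1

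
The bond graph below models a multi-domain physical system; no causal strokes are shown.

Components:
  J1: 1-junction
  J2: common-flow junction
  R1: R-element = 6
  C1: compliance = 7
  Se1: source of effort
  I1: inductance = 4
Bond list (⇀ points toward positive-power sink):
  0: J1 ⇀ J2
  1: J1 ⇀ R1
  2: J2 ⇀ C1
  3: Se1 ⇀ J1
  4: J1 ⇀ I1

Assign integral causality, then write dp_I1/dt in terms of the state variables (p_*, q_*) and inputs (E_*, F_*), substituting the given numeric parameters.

dp_I1/dt = E_Se1 - 3*p_I1/2 - q_C1/7

β3 stroke→J1  (source Se1 imposes e)
β2 stroke→J2  (C1 outputs effort q/C1)
β0 stroke→J1  (only one flow-in slot at J2)
β4 stroke→I1  (prefer integral on I1)
β1 stroke→J1  (common-f at J1 fixed by 4)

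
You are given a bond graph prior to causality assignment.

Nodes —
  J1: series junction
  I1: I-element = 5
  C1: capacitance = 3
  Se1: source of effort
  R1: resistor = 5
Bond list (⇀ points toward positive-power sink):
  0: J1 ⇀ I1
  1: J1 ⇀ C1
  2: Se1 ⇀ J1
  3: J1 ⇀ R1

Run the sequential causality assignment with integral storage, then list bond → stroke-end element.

β2 →J1  (Se1 fixes effort; stroke away)
β0 →I1  (I1: I, integral causality)
β1 →J1  (1-jn J1 has f-setter on 0)
β3 →J1  (J1 flow already set via bond 0)

#0 stroke at I1
#1 stroke at J1
#2 stroke at J1
#3 stroke at J1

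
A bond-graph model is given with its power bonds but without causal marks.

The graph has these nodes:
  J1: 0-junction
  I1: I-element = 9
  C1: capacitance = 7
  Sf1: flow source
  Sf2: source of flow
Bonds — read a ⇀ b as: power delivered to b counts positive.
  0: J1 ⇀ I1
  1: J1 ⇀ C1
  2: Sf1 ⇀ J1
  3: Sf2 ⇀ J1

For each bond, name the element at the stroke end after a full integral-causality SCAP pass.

β0 stroke→I1
β1 stroke→J1
β2 stroke→Sf1
β3 stroke→Sf2

bond 2 →Sf1  (source Sf1 imposes f)
bond 3 →Sf2  (Sf2 (Sf) sets flow on bond)
bond 0 →I1  (I1 integral (f out))
bond 1 →J1  (only one effort-in slot at J1)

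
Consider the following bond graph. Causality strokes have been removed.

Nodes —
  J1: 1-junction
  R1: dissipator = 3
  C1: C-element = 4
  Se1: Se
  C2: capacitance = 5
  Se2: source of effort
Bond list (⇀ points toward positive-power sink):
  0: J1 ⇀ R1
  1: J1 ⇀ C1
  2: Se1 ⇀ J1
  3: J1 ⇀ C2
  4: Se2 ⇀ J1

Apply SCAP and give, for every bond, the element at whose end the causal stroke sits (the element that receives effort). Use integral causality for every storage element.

b2 stroke→J1  (Se1 (Se) sets effort on bond)
b4 stroke→J1  (Se2 fixes effort; stroke away)
b1 stroke→J1  (C1 outputs effort q/C1)
b3 stroke→J1  (C2: C, integral causality)
b0 stroke→R1  (J1: last free bond brings flow in)

b0 |R1
b1 |J1
b2 |J1
b3 |J1
b4 |J1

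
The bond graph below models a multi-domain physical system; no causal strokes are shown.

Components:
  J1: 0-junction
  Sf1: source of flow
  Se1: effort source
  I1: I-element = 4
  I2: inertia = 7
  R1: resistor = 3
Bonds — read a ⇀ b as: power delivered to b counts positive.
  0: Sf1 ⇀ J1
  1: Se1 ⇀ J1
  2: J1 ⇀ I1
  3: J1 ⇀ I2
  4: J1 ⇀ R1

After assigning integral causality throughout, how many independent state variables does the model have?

2  (I1, I2 all integral)

b0 →Sf1  (Sf1: flow source, stroke at near end)
b1 →J1  (Se1 fixes effort; stroke away)
b2 →I1  (J1: bond 1 brought effort, rest push out)
b3 →I2  (0-jn J1 has e-setter on 1)
b4 →R1  (common-e at J1 fixed by 1)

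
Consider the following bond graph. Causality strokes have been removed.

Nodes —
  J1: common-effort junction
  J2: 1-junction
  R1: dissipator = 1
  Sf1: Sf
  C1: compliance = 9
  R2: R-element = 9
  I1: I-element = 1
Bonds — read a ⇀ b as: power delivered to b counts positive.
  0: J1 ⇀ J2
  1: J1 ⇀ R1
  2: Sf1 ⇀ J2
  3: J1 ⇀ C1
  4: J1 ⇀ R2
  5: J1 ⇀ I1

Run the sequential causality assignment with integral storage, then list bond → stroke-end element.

bond 2 |Sf1  (Sf1: flow source, stroke at near end)
bond 0 |J2  (J2 flow already set via bond 2)
bond 3 |J1  (C1 outputs effort q/C1)
bond 1 |R1  (common-e at J1 fixed by 3)
bond 4 |R2  (common-e at J1 fixed by 3)
bond 5 |I1  (0-jn J1 has e-setter on 3)

b0 stroke→J2
b1 stroke→R1
b2 stroke→Sf1
b3 stroke→J1
b4 stroke→R2
b5 stroke→I1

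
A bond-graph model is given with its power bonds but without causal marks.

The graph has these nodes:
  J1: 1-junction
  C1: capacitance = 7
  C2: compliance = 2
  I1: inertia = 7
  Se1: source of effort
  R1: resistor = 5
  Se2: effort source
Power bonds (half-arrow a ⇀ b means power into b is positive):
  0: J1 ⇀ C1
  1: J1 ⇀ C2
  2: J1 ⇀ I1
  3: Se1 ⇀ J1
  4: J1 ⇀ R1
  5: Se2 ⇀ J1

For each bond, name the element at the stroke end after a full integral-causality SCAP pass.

#3 |J1  (Se1 fixes effort; stroke away)
#5 |J1  (Se2: effort source, stroke at far end)
#0 |J1  (C1 integral (e out))
#1 |J1  (C2 outputs effort q/C2)
#2 |I1  (I1 integral (f out))
#4 |J1  (J1 flow already set via bond 2)

bond 0 stroke→J1
bond 1 stroke→J1
bond 2 stroke→I1
bond 3 stroke→J1
bond 4 stroke→J1
bond 5 stroke→J1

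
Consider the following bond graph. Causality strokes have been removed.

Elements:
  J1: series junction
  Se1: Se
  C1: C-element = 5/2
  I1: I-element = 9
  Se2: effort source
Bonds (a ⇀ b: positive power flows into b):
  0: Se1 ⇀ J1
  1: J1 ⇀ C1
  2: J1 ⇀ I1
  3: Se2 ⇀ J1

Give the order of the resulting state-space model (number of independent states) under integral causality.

2  (C1, I1 all integral)

β0 |J1  (Se1 fixes effort; stroke away)
β3 |J1  (source Se2 imposes e)
β1 |J1  (C1: C, integral causality)
β2 |I1  (J1: last free bond brings flow in)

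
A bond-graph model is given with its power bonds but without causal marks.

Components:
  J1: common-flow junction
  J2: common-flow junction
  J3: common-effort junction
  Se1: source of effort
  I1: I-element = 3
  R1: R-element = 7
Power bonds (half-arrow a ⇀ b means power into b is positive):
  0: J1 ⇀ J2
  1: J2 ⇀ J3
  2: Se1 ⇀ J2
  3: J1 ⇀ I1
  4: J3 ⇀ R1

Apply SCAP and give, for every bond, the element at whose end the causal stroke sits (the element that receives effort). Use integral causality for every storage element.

β2 |J2  (Se1 (Se) sets effort on bond)
β3 |I1  (I1: I, integral causality)
β0 |J1  (1-jn J1 has f-setter on 3)
β1 |J2  (1-jn J2 has f-setter on 0)
β4 |J3  (J3 needs exactly one e-in)

b0 stroke→J1
b1 stroke→J2
b2 stroke→J2
b3 stroke→I1
b4 stroke→J3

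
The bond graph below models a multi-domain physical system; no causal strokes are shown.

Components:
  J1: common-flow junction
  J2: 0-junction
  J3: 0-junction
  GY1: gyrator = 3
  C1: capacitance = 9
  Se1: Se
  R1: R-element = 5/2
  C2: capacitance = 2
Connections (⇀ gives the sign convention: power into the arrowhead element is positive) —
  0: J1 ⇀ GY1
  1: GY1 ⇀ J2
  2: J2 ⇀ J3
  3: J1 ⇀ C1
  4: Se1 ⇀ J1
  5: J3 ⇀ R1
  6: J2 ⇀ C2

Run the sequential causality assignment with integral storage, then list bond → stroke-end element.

#0 |GY1
#1 |GY1
#2 |J3
#3 |J1
#4 |J1
#5 |R1
#6 |J2

β4 stroke at J1  (Se1 fixes effort; stroke away)
β3 stroke at J1  (C1 outputs effort q/C1)
β0 stroke at GY1  (J1: last free bond brings flow in)
β1 stroke at GY1  (GY1 both-in/both-out from 0)
β6 stroke at J2  (prefer integral on C2)
β2 stroke at J3  (J2 effort already set via bond 6)
β5 stroke at R1  (J3 effort already set via bond 2)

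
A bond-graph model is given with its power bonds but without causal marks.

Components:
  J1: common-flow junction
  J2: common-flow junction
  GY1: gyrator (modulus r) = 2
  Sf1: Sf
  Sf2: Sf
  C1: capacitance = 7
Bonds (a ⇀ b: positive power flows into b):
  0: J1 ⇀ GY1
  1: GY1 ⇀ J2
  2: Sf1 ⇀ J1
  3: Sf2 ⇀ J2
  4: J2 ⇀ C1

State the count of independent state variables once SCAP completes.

b2 →Sf1  (Sf1: flow source, stroke at near end)
b3 →Sf2  (source Sf2 imposes f)
b0 →J1  (J1: bond 2 brought flow, rest push out)
b1 →J2  (1-jn J2 has f-setter on 3)
b4 →J2  (common-f at J2 fixed by 3)

1  (C1 all integral)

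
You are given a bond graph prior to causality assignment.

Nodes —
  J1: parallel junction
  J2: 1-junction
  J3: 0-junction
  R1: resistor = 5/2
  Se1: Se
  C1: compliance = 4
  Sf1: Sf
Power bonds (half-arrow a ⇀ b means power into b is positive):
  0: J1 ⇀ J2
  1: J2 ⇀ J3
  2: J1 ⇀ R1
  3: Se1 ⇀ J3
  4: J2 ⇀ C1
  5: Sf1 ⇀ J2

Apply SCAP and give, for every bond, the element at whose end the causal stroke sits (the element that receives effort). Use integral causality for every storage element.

β3 stroke at J3  (source Se1 imposes e)
β5 stroke at Sf1  (Sf1: flow source, stroke at near end)
β0 stroke at J2  (1-jn J2 has f-setter on 5)
β1 stroke at J2  (1-jn J2 has f-setter on 5)
β4 stroke at J2  (1-jn J2 has f-setter on 5)
β2 stroke at J1  (only one effort-in slot at J1)

bond 0 stroke→J2
bond 1 stroke→J2
bond 2 stroke→J1
bond 3 stroke→J3
bond 4 stroke→J2
bond 5 stroke→Sf1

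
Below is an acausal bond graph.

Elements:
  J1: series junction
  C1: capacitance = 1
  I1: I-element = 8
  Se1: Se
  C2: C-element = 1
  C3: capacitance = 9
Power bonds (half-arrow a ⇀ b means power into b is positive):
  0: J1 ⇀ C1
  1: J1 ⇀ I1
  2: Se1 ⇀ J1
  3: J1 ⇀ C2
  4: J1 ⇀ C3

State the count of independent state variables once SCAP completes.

4  (C1, C2, C3, I1 all integral)

bond 2 →J1  (Se1: effort source, stroke at far end)
bond 0 →J1  (C1 integral (e out))
bond 1 →I1  (I1 integral (f out))
bond 3 →J1  (1-jn J1 has f-setter on 1)
bond 4 →J1  (J1: bond 1 brought flow, rest push out)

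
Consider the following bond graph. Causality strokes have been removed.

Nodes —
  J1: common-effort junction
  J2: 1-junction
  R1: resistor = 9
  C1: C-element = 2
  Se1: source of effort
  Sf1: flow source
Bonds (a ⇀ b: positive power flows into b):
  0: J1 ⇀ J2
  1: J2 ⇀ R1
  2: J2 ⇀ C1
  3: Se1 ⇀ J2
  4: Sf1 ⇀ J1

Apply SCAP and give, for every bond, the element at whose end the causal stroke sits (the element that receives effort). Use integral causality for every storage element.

β3 stroke at J2  (Se1: effort source, stroke at far end)
β4 stroke at Sf1  (Sf1 fixes flow; stroke at Sf1)
β0 stroke at J1  (only one effort-in slot at J1)
β1 stroke at J2  (1-jn J2 has f-setter on 0)
β2 stroke at J2  (J2: bond 0 brought flow, rest push out)

#0 |J1
#1 |J2
#2 |J2
#3 |J2
#4 |Sf1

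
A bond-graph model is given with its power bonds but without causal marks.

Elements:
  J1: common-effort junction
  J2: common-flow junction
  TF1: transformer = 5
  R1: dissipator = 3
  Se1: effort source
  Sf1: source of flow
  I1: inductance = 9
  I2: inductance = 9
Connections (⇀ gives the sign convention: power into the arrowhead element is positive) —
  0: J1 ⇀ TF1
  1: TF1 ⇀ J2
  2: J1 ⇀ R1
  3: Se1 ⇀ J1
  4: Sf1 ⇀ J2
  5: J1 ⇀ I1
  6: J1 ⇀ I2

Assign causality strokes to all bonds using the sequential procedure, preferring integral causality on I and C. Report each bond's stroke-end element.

bond 3 |J1  (Se1: effort source, stroke at far end)
bond 4 |Sf1  (Sf1: flow source, stroke at near end)
bond 0 |TF1  (common-e at J1 fixed by 3)
bond 2 |R1  (0-jn J1 has e-setter on 3)
bond 5 |I1  (common-e at J1 fixed by 3)
bond 6 |I2  (common-e at J1 fixed by 3)
bond 1 |J2  (common-f at J2 fixed by 4)

β0 stroke at TF1
β1 stroke at J2
β2 stroke at R1
β3 stroke at J1
β4 stroke at Sf1
β5 stroke at I1
β6 stroke at I2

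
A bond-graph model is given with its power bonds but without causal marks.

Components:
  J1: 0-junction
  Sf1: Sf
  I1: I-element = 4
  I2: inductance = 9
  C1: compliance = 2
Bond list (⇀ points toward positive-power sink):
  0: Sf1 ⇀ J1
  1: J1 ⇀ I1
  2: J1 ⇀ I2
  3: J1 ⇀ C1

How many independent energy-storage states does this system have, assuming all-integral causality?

b0 stroke at Sf1  (Sf1 (Sf) sets flow on bond)
b1 stroke at I1  (I1 outputs flow p/I1)
b2 stroke at I2  (I2 outputs flow p/I2)
b3 stroke at J1  (closing 0-jn rule on J1)

3  (C1, I1, I2 all integral)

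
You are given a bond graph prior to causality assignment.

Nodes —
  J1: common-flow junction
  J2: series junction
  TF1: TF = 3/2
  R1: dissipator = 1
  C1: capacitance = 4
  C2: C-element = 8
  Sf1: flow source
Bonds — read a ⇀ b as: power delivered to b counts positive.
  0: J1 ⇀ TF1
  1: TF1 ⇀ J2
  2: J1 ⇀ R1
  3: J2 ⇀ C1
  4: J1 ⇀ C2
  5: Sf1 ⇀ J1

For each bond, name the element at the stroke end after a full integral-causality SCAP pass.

β5 stroke at Sf1  (Sf1: flow source, stroke at near end)
β0 stroke at J1  (common-f at J1 fixed by 5)
β2 stroke at J1  (1-jn J1 has f-setter on 5)
β4 stroke at J1  (J1: bond 5 brought flow, rest push out)
β1 stroke at TF1  (TF1: transformer flips bond 0)
β3 stroke at J2  (J2 flow already set via bond 1)

bond 0 stroke at J1
bond 1 stroke at TF1
bond 2 stroke at J1
bond 3 stroke at J2
bond 4 stroke at J1
bond 5 stroke at Sf1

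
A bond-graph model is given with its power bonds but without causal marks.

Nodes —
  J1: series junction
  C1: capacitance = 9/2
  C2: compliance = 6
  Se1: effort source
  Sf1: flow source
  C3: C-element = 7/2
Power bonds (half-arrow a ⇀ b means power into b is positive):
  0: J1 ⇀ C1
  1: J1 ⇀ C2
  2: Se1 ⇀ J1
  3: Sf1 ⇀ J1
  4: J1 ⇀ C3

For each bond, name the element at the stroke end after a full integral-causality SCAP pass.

β2 stroke at J1  (Se1: effort source, stroke at far end)
β3 stroke at Sf1  (Sf1 fixes flow; stroke at Sf1)
β0 stroke at J1  (J1: bond 3 brought flow, rest push out)
β1 stroke at J1  (common-f at J1 fixed by 3)
β4 stroke at J1  (J1 flow already set via bond 3)

β0 |J1
β1 |J1
β2 |J1
β3 |Sf1
β4 |J1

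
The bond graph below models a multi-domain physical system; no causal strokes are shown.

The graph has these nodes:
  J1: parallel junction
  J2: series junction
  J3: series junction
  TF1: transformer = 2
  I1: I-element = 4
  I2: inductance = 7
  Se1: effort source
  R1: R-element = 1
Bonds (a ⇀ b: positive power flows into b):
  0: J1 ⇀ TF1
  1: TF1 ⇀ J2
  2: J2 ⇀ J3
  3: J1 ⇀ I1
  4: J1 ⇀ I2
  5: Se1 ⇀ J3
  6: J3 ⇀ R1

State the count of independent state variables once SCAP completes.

2  (I1, I2 all integral)

b5 stroke→J3  (Se1: effort source, stroke at far end)
b3 stroke→I1  (I1 outputs flow p/I1)
b4 stroke→I2  (I2 integral (f out))
b0 stroke→J1  (closing 0-jn rule on J1)
b1 stroke→TF1  (TF1 one-in-one-out from 0)
b2 stroke→J2  (J2: bond 1 brought flow, rest push out)
b6 stroke→J3  (1-jn J3 has f-setter on 2)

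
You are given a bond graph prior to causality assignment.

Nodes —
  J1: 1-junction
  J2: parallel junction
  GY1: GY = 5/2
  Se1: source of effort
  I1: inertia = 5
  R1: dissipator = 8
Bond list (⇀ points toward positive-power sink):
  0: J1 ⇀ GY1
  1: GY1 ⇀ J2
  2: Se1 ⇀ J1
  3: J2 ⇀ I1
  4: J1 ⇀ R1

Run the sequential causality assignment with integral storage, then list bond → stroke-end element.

bond 2 stroke→J1  (Se1: effort source, stroke at far end)
bond 3 stroke→I1  (I1: I, integral causality)
bond 1 stroke→J2  (J2: last free bond brings effort in)
bond 0 stroke→J1  (GY1 both-in/both-out from 1)
bond 4 stroke→R1  (closing 1-jn rule on J1)

#0 stroke→J1
#1 stroke→J2
#2 stroke→J1
#3 stroke→I1
#4 stroke→R1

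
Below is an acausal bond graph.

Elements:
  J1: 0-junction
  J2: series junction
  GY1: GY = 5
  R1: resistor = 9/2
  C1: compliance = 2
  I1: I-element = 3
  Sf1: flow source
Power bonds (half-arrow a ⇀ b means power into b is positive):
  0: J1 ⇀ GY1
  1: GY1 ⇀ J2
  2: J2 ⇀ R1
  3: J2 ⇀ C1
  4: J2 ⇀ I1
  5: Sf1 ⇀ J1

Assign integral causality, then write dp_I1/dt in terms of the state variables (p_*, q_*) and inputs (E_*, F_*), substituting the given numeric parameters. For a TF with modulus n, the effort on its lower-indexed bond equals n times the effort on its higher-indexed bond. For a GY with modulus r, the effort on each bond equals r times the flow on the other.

b5 →Sf1  (Sf1 (Sf) sets flow on bond)
b0 →J1  (closing 0-jn rule on J1)
b1 →J2  (GY1 both-in/both-out from 0)
b3 →J2  (C1 integral (e out))
b4 →I1  (prefer integral on I1)
b2 →J2  (1-jn J2 has f-setter on 4)

dp_I1/dt = 5*F_Sf1 - 3*p_I1/2 - q_C1/2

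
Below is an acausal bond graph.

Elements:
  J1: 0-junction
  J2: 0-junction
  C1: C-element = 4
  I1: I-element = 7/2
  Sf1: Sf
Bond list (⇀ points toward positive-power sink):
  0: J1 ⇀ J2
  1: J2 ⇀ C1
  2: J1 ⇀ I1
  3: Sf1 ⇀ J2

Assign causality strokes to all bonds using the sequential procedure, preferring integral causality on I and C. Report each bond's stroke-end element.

b3 stroke at Sf1  (source Sf1 imposes f)
b1 stroke at J2  (C1 integral (e out))
b0 stroke at J1  (0-jn J2 has e-setter on 1)
b2 stroke at I1  (common-e at J1 fixed by 0)

b0 |J1
b1 |J2
b2 |I1
b3 |Sf1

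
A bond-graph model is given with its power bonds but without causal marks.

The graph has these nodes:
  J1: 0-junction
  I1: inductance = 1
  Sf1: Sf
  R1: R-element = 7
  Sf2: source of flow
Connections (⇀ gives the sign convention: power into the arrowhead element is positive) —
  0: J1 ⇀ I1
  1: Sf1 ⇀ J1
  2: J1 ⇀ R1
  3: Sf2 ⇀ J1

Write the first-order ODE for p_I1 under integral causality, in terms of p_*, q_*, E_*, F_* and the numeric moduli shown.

b1 stroke→Sf1  (source Sf1 imposes f)
b3 stroke→Sf2  (Sf2: flow source, stroke at near end)
b0 stroke→I1  (I1 outputs flow p/I1)
b2 stroke→J1  (J1 needs exactly one e-in)

dp_I1/dt = 7*F_Sf1 + 7*F_Sf2 - 7*p_I1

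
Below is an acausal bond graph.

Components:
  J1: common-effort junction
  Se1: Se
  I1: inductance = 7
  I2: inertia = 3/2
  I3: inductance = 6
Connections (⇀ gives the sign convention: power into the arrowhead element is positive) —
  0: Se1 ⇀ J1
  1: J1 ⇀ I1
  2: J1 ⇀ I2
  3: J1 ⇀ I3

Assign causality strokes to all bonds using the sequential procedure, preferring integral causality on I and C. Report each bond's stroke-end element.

b0 |J1  (Se1: effort source, stroke at far end)
b1 |I1  (0-jn J1 has e-setter on 0)
b2 |I2  (common-e at J1 fixed by 0)
b3 |I3  (J1 effort already set via bond 0)

bond 0 |J1
bond 1 |I1
bond 2 |I2
bond 3 |I3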